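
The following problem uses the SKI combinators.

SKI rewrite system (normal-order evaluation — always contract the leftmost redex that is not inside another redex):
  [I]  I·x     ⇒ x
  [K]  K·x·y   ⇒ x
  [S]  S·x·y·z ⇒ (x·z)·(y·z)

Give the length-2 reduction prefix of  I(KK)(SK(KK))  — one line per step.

Answer: after 2 steps: K

Derivation:
  start: I(KK)(SK(KK))
  step 1: KK(SK(KK))
  step 2: K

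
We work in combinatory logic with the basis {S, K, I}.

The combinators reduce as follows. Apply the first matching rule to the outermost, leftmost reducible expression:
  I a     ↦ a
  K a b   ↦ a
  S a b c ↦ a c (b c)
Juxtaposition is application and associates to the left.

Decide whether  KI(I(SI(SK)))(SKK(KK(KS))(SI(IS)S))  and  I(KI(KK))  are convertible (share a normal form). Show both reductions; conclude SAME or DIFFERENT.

Term A:
  start: KI(I(SI(SK)))(SKK(KK(KS))(SI(IS)S))
  step 1: I(SKK(KK(KS))(SI(IS)S))
  step 2: SKK(KK(KS))(SI(IS)S)
  step 3: K(KK(KS))(K(KK(KS)))(SI(IS)S)
  step 4: KK(KS)(SI(IS)S)
  step 5: K(SI(IS)S)
  step 6: K(IS(ISS))
  step 7: K(S(ISS))
  step 8: K(S(SS))

Term B:
  start: I(KI(KK))
  step 1: KI(KK)
  step 2: I

Answer: DIFFERENT — A ⇓ K(S(SS)), B ⇓ I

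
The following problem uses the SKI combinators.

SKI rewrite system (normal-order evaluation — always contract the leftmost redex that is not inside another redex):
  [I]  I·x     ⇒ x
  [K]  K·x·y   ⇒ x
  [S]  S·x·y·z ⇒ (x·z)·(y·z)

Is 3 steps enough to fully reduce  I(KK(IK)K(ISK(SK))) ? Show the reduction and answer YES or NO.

Answer: YES — reaches normal form K in 3 ≤ 3 steps

Derivation:
  start: I(KK(IK)K(ISK(SK)))
  →1  KK(IK)K(ISK(SK))
  →2  KK(ISK(SK))
  →3  K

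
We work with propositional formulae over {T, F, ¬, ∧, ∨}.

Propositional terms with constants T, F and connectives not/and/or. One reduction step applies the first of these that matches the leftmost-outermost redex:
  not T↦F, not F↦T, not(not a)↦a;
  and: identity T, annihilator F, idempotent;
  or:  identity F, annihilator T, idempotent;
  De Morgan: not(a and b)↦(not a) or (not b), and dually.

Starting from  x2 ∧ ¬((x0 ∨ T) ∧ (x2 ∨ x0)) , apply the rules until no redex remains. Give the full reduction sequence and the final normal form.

Answer: normal form = x2 ∧ (¬x2 ∧ ¬x0)  (in 6 steps)

Reduction:
  start: x2 ∧ ¬((x0 ∨ T) ∧ (x2 ∨ x0))
  →1  x2 ∧ (¬(x0 ∨ T) ∨ ¬(x2 ∨ x0))
  →2  x2 ∧ ((¬x0 ∧ ¬T) ∨ ¬(x2 ∨ x0))
  →3  x2 ∧ ((¬x0 ∧ F) ∨ ¬(x2 ∨ x0))
  →4  x2 ∧ (F ∨ ¬(x2 ∨ x0))
  →5  x2 ∧ ¬(x2 ∨ x0)
  →6  x2 ∧ (¬x2 ∧ ¬x0)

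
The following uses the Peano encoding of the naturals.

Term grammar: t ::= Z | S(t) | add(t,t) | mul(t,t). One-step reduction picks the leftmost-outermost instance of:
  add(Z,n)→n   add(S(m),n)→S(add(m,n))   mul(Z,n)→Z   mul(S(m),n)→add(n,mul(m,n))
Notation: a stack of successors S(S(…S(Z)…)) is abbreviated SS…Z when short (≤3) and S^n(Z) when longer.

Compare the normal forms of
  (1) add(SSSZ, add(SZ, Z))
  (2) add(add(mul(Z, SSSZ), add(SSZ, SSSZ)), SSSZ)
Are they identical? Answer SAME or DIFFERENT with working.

Term A:
  start: add(SSSZ, add(SZ, Z))
  →1  S(add(SSZ, add(SZ, Z)))
  →2  S(S(add(SZ, add(SZ, Z))))
  →3  S(S(S(add(Z, add(SZ, Z)))))
  →4  S(S(S(add(SZ, Z))))
  →5  S(S(S(S(add(Z, Z)))))
  →6  S^4(Z)

Term B:
  start: add(add(mul(Z, SSSZ), add(SSZ, SSSZ)), SSSZ)
  →1  add(add(Z, add(SSZ, SSSZ)), SSSZ)
  →2  add(add(SSZ, SSSZ), SSSZ)
  →3  add(S(add(SZ, SSSZ)), SSSZ)
  →4  S(add(add(SZ, SSSZ), SSSZ))
  →5  S(add(S(add(Z, SSSZ)), SSSZ))
  →6  S(S(add(add(Z, SSSZ), SSSZ)))
  →7  S(S(add(SSSZ, SSSZ)))
  →8  S(S(S(add(SSZ, SSSZ))))
  →9  S(S(S(S(add(SZ, SSSZ)))))
  →10  S(S(S(S(S(add(Z, SSSZ))))))
  →11  S^8(Z)

Answer: DIFFERENT — A ⇓ S^4(Z), B ⇓ S^8(Z)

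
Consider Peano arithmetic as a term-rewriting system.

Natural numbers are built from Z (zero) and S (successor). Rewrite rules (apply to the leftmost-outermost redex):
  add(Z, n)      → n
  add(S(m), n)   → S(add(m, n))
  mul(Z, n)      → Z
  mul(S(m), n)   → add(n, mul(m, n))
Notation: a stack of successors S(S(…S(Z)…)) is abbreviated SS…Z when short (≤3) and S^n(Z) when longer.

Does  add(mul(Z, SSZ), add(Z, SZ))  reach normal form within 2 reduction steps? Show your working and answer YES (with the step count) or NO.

  start: add(mul(Z, SSZ), add(Z, SZ))
  →1  add(Z, add(Z, SZ))
  →2  add(Z, SZ)

Answer: NO — after 2 steps the term is add(Z, SZ), not yet normal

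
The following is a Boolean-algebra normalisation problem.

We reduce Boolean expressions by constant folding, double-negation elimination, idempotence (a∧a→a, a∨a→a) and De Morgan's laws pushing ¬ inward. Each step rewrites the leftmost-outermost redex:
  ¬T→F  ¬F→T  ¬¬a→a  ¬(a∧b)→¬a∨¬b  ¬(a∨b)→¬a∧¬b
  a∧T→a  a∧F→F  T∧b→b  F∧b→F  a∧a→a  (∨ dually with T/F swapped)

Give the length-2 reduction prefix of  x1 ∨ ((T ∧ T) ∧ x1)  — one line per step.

Answer: after 2 steps: x1 ∨ x1

Reduction:
  start: x1 ∨ ((T ∧ T) ∧ x1)
  step 1: x1 ∨ (T ∧ x1)
  step 2: x1 ∨ x1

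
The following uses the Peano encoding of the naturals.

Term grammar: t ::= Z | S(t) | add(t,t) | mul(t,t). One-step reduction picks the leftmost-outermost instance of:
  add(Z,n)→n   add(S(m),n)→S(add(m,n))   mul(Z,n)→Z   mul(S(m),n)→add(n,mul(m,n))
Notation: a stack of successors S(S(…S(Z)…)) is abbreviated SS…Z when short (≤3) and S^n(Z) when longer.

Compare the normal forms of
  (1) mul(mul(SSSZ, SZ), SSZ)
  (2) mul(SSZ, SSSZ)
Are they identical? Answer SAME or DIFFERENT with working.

Answer: SAME — A ⇓ S^6(Z), B ⇓ S^6(Z)

Reduction:
Term A:
  start: mul(mul(SSSZ, SZ), SSZ)
  step 1: mul(add(SZ, mul(SSZ, SZ)), SSZ)
  step 2: mul(S(add(Z, mul(SSZ, SZ))), SSZ)
  step 3: add(SSZ, mul(add(Z, mul(SSZ, SZ)), SSZ))
  step 4: S(add(SZ, mul(add(Z, mul(SSZ, SZ)), SSZ)))
  step 5: S(S(add(Z, mul(add(Z, mul(SSZ, SZ)), SSZ))))
  step 6: S(S(mul(add(Z, mul(SSZ, SZ)), SSZ)))
  step 7: S(S(mul(mul(SSZ, SZ), SSZ)))
  step 8: S(S(mul(add(SZ, mul(SZ, SZ)), SSZ)))
  step 9: S(S(mul(S(add(Z, mul(SZ, SZ))), SSZ)))
  step 10: S(S(add(SSZ, mul(add(Z, mul(SZ, SZ)), SSZ))))
  step 11: S(S(S(add(SZ, mul(add(Z, mul(SZ, SZ)), SSZ)))))
  step 12: S(S(S(S(add(Z, mul(add(Z, mul(SZ, SZ)), SSZ))))))
  step 13: S(S(S(S(mul(add(Z, mul(SZ, SZ)), SSZ)))))
  step 14: S(S(S(S(mul(mul(SZ, SZ), SSZ)))))
  step 15: S(S(S(S(mul(add(SZ, mul(Z, SZ)), SSZ)))))
  step 16: S(S(S(S(mul(S(add(Z, mul(Z, SZ))), SSZ)))))
  step 17: S(S(S(S(add(SSZ, mul(add(Z, mul(Z, SZ)), SSZ))))))
  step 18: S(S(S(S(S(add(SZ, mul(add(Z, mul(Z, SZ)), SSZ)))))))
  step 19: S(S(S(S(S(S(add(Z, mul(add(Z, mul(Z, SZ)), SSZ))))))))
  step 20: S(S(S(S(S(S(mul(add(Z, mul(Z, SZ)), SSZ)))))))
  step 21: S(S(S(S(S(S(mul(mul(Z, SZ), SSZ)))))))
  step 22: S(S(S(S(S(S(mul(Z, SSZ)))))))
  step 23: S^6(Z)

Term B:
  start: mul(SSZ, SSSZ)
  step 1: add(SSSZ, mul(SZ, SSSZ))
  step 2: S(add(SSZ, mul(SZ, SSSZ)))
  step 3: S(S(add(SZ, mul(SZ, SSSZ))))
  step 4: S(S(S(add(Z, mul(SZ, SSSZ)))))
  step 5: S(S(S(mul(SZ, SSSZ))))
  step 6: S(S(S(add(SSSZ, mul(Z, SSSZ)))))
  step 7: S(S(S(S(add(SSZ, mul(Z, SSSZ))))))
  step 8: S(S(S(S(S(add(SZ, mul(Z, SSSZ)))))))
  step 9: S(S(S(S(S(S(add(Z, mul(Z, SSSZ))))))))
  step 10: S(S(S(S(S(S(mul(Z, SSSZ)))))))
  step 11: S^6(Z)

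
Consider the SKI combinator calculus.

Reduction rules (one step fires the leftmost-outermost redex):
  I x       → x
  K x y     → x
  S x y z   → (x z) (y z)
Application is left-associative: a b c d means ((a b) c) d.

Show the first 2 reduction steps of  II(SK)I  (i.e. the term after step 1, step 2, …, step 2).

Answer: after 2 steps: SKI

Derivation:
  start: II(SK)I
  [1] I(SK)I
  [2] SKI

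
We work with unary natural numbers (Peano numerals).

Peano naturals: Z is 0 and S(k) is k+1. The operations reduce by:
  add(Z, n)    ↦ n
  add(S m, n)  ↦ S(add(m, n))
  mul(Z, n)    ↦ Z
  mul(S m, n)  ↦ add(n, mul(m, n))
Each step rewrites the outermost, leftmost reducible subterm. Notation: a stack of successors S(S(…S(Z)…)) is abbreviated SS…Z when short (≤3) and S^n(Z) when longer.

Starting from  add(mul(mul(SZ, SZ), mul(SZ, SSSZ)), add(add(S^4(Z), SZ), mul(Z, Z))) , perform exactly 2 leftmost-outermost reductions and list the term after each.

  start: add(mul(mul(SZ, SZ), mul(SZ, SSSZ)), add(add(S^4(Z), SZ), mul(Z, Z)))
  step 1: add(mul(add(SZ, mul(Z, SZ)), mul(SZ, SSSZ)), add(add(S^4(Z), SZ), mul(Z, Z)))
  step 2: add(mul(S(add(Z, mul(Z, SZ))), mul(SZ, SSSZ)), add(add(S^4(Z), SZ), mul(Z, Z)))

Answer: after 2 steps: add(mul(S(add(Z, mul(Z, SZ))), mul(SZ, SSSZ)), add(add(S^4(Z), SZ), mul(Z, Z)))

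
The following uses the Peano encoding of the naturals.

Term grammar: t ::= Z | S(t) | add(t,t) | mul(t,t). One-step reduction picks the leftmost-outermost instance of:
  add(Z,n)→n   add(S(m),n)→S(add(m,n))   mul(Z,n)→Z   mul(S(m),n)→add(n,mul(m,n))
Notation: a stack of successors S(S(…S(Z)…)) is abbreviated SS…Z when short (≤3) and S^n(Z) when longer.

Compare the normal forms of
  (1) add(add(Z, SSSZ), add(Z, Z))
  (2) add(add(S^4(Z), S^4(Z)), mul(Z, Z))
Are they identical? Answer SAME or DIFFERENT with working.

Term A:
  start: add(add(Z, SSSZ), add(Z, Z))
  step 1: add(SSSZ, add(Z, Z))
  step 2: S(add(SSZ, add(Z, Z)))
  step 3: S(S(add(SZ, add(Z, Z))))
  step 4: S(S(S(add(Z, add(Z, Z)))))
  step 5: S(S(S(add(Z, Z))))
  step 6: SSSZ

Term B:
  start: add(add(S^4(Z), S^4(Z)), mul(Z, Z))
  step 1: add(S(add(SSSZ, S^4(Z))), mul(Z, Z))
  step 2: S(add(add(SSSZ, S^4(Z)), mul(Z, Z)))
  step 3: S(add(S(add(SSZ, S^4(Z))), mul(Z, Z)))
  step 4: S(S(add(add(SSZ, S^4(Z)), mul(Z, Z))))
  step 5: S(S(add(S(add(SZ, S^4(Z))), mul(Z, Z))))
  step 6: S(S(S(add(add(SZ, S^4(Z)), mul(Z, Z)))))
  step 7: S(S(S(add(S(add(Z, S^4(Z))), mul(Z, Z)))))
  step 8: S(S(S(S(add(add(Z, S^4(Z)), mul(Z, Z))))))
  step 9: S(S(S(S(add(S^4(Z), mul(Z, Z))))))
  step 10: S(S(S(S(S(add(SSSZ, mul(Z, Z)))))))
  step 11: S(S(S(S(S(S(add(SSZ, mul(Z, Z))))))))
  step 12: S(S(S(S(S(S(S(add(SZ, mul(Z, Z)))))))))
  step 13: S(S(S(S(S(S(S(S(add(Z, mul(Z, Z))))))))))
  step 14: S(S(S(S(S(S(S(S(mul(Z, Z)))))))))
  step 15: S^8(Z)

Answer: DIFFERENT — A ⇓ SSSZ, B ⇓ S^8(Z)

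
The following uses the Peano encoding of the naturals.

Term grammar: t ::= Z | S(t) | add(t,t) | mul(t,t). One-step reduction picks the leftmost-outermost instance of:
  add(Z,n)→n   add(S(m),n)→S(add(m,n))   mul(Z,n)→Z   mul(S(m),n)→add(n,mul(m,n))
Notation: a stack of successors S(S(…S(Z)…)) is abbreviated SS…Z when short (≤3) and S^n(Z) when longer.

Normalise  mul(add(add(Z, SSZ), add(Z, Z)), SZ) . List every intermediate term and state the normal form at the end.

Answer: normal form = SSZ  (in 12 steps)

Working:
  start: mul(add(add(Z, SSZ), add(Z, Z)), SZ)
  step 1: mul(add(SSZ, add(Z, Z)), SZ)
  step 2: mul(S(add(SZ, add(Z, Z))), SZ)
  step 3: add(SZ, mul(add(SZ, add(Z, Z)), SZ))
  step 4: S(add(Z, mul(add(SZ, add(Z, Z)), SZ)))
  step 5: S(mul(add(SZ, add(Z, Z)), SZ))
  step 6: S(mul(S(add(Z, add(Z, Z))), SZ))
  step 7: S(add(SZ, mul(add(Z, add(Z, Z)), SZ)))
  step 8: S(S(add(Z, mul(add(Z, add(Z, Z)), SZ))))
  step 9: S(S(mul(add(Z, add(Z, Z)), SZ)))
  step 10: S(S(mul(add(Z, Z), SZ)))
  step 11: S(S(mul(Z, SZ)))
  step 12: SSZ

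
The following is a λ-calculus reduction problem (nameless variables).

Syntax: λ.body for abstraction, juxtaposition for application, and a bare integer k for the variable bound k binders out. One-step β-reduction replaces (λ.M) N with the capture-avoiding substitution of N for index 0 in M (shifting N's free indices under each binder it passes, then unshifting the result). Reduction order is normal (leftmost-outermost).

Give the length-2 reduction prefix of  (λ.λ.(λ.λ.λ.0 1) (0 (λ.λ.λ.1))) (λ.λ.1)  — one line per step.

Answer: after 2 steps: λ.λ.λ.0 1

Reduction:
  start: (λ.λ.(λ.λ.λ.0 1) (0 (λ.λ.λ.1))) (λ.λ.1)
  [1] λ.(λ.λ.λ.0 1) (0 (λ.λ.λ.1))
  [2] λ.λ.λ.0 1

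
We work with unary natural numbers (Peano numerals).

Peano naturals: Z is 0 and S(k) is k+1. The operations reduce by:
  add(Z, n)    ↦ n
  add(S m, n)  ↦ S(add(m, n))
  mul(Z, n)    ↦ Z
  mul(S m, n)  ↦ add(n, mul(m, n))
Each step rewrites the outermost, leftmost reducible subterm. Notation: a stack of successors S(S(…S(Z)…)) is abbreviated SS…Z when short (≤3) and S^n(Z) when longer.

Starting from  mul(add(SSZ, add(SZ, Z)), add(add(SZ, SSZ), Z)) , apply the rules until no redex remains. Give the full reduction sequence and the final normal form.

Answer: normal form = S^9(Z)  (in 39 steps)

Working:
  start: mul(add(SSZ, add(SZ, Z)), add(add(SZ, SSZ), Z))
  [1] mul(S(add(SZ, add(SZ, Z))), add(add(SZ, SSZ), Z))
  [2] add(add(add(SZ, SSZ), Z), mul(add(SZ, add(SZ, Z)), add(add(SZ, SSZ), Z)))
  [3] add(add(S(add(Z, SSZ)), Z), mul(add(SZ, add(SZ, Z)), add(add(SZ, SSZ), Z)))
  [4] add(S(add(add(Z, SSZ), Z)), mul(add(SZ, add(SZ, Z)), add(add(SZ, SSZ), Z)))
  [5] S(add(add(add(Z, SSZ), Z), mul(add(SZ, add(SZ, Z)), add(add(SZ, SSZ), Z))))
  [6] S(add(add(SSZ, Z), mul(add(SZ, add(SZ, Z)), add(add(SZ, SSZ), Z))))
  [7] S(add(S(add(SZ, Z)), mul(add(SZ, add(SZ, Z)), add(add(SZ, SSZ), Z))))
  [8] S(S(add(add(SZ, Z), mul(add(SZ, add(SZ, Z)), add(add(SZ, SSZ), Z)))))
  [9] S(S(add(S(add(Z, Z)), mul(add(SZ, add(SZ, Z)), add(add(SZ, SSZ), Z)))))
  [10] S(S(S(add(add(Z, Z), mul(add(SZ, add(SZ, Z)), add(add(SZ, SSZ), Z))))))
  [11] S(S(S(add(Z, mul(add(SZ, add(SZ, Z)), add(add(SZ, SSZ), Z))))))
  [12] S(S(S(mul(add(SZ, add(SZ, Z)), add(add(SZ, SSZ), Z)))))
  [13] S(S(S(mul(S(add(Z, add(SZ, Z))), add(add(SZ, SSZ), Z)))))
  [14] S(S(S(add(add(add(SZ, SSZ), Z), mul(add(Z, add(SZ, Z)), add(add(SZ, SSZ), Z))))))
  [15] S(S(S(add(add(S(add(Z, SSZ)), Z), mul(add(Z, add(SZ, Z)), add(add(SZ, SSZ), Z))))))
  [16] S(S(S(add(S(add(add(Z, SSZ), Z)), mul(add(Z, add(SZ, Z)), add(add(SZ, SSZ), Z))))))
  [17] S(S(S(S(add(add(add(Z, SSZ), Z), mul(add(Z, add(SZ, Z)), add(add(SZ, SSZ), Z)))))))
  [18] S(S(S(S(add(add(SSZ, Z), mul(add(Z, add(SZ, Z)), add(add(SZ, SSZ), Z)))))))
  [19] S(S(S(S(add(S(add(SZ, Z)), mul(add(Z, add(SZ, Z)), add(add(SZ, SSZ), Z)))))))
  [20] S(S(S(S(S(add(add(SZ, Z), mul(add(Z, add(SZ, Z)), add(add(SZ, SSZ), Z))))))))
  [21] S(S(S(S(S(add(S(add(Z, Z)), mul(add(Z, add(SZ, Z)), add(add(SZ, SSZ), Z))))))))
  [22] S(S(S(S(S(S(add(add(Z, Z), mul(add(Z, add(SZ, Z)), add(add(SZ, SSZ), Z)))))))))
  [23] S(S(S(S(S(S(add(Z, mul(add(Z, add(SZ, Z)), add(add(SZ, SSZ), Z)))))))))
  [24] S(S(S(S(S(S(mul(add(Z, add(SZ, Z)), add(add(SZ, SSZ), Z))))))))
  [25] S(S(S(S(S(S(mul(add(SZ, Z), add(add(SZ, SSZ), Z))))))))
  [26] S(S(S(S(S(S(mul(S(add(Z, Z)), add(add(SZ, SSZ), Z))))))))
  [27] S(S(S(S(S(S(add(add(add(SZ, SSZ), Z), mul(add(Z, Z), add(add(SZ, SSZ), Z)))))))))
  [28] S(S(S(S(S(S(add(add(S(add(Z, SSZ)), Z), mul(add(Z, Z), add(add(SZ, SSZ), Z)))))))))
  [29] S(S(S(S(S(S(add(S(add(add(Z, SSZ), Z)), mul(add(Z, Z), add(add(SZ, SSZ), Z)))))))))
  [30] S(S(S(S(S(S(S(add(add(add(Z, SSZ), Z), mul(add(Z, Z), add(add(SZ, SSZ), Z))))))))))
  [31] S(S(S(S(S(S(S(add(add(SSZ, Z), mul(add(Z, Z), add(add(SZ, SSZ), Z))))))))))
  [32] S(S(S(S(S(S(S(add(S(add(SZ, Z)), mul(add(Z, Z), add(add(SZ, SSZ), Z))))))))))
  [33] S(S(S(S(S(S(S(S(add(add(SZ, Z), mul(add(Z, Z), add(add(SZ, SSZ), Z)))))))))))
  [34] S(S(S(S(S(S(S(S(add(S(add(Z, Z)), mul(add(Z, Z), add(add(SZ, SSZ), Z)))))))))))
  [35] S(S(S(S(S(S(S(S(S(add(add(Z, Z), mul(add(Z, Z), add(add(SZ, SSZ), Z))))))))))))
  [36] S(S(S(S(S(S(S(S(S(add(Z, mul(add(Z, Z), add(add(SZ, SSZ), Z))))))))))))
  [37] S(S(S(S(S(S(S(S(S(mul(add(Z, Z), add(add(SZ, SSZ), Z)))))))))))
  [38] S(S(S(S(S(S(S(S(S(mul(Z, add(add(SZ, SSZ), Z)))))))))))
  [39] S^9(Z)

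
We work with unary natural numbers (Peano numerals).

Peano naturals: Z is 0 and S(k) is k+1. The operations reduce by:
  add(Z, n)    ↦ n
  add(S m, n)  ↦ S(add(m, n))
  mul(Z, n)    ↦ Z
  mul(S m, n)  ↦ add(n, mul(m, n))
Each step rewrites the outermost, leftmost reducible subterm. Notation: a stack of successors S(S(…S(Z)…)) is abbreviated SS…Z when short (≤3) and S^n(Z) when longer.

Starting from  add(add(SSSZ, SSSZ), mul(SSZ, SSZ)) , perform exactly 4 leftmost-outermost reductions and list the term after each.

  start: add(add(SSSZ, SSSZ), mul(SSZ, SSZ))
  [1] add(S(add(SSZ, SSSZ)), mul(SSZ, SSZ))
  [2] S(add(add(SSZ, SSSZ), mul(SSZ, SSZ)))
  [3] S(add(S(add(SZ, SSSZ)), mul(SSZ, SSZ)))
  [4] S(S(add(add(SZ, SSSZ), mul(SSZ, SSZ))))

Answer: after 4 steps: S(S(add(add(SZ, SSSZ), mul(SSZ, SSZ))))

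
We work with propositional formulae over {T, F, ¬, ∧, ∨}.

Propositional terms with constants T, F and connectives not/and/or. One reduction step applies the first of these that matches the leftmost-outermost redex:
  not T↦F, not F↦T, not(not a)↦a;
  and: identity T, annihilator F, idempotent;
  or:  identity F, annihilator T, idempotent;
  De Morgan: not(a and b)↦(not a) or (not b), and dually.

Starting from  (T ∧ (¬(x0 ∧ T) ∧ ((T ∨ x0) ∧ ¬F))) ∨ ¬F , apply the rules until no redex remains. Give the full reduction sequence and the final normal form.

Answer: normal form = T  (in 10 steps)

Reduction:
  start: (T ∧ (¬(x0 ∧ T) ∧ ((T ∨ x0) ∧ ¬F))) ∨ ¬F
  [1] (¬(x0 ∧ T) ∧ ((T ∨ x0) ∧ ¬F)) ∨ ¬F
  [2] ((¬x0 ∨ ¬T) ∧ ((T ∨ x0) ∧ ¬F)) ∨ ¬F
  [3] ((¬x0 ∨ F) ∧ ((T ∨ x0) ∧ ¬F)) ∨ ¬F
  [4] (¬x0 ∧ ((T ∨ x0) ∧ ¬F)) ∨ ¬F
  [5] (¬x0 ∧ (T ∧ ¬F)) ∨ ¬F
  [6] (¬x0 ∧ ¬F) ∨ ¬F
  [7] (¬x0 ∧ T) ∨ ¬F
  [8] ¬x0 ∨ ¬F
  [9] ¬x0 ∨ T
  [10] T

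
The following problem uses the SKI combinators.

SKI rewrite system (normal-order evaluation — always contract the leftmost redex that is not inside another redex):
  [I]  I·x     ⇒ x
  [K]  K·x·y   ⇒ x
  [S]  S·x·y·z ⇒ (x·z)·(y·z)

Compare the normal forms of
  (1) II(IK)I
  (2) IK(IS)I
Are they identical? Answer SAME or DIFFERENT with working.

Answer: DIFFERENT — A ⇓ KI, B ⇓ S

Reduction:
Term A:
  start: II(IK)I
  step 1: I(IK)I
  step 2: IKI
  step 3: KI

Term B:
  start: IK(IS)I
  step 1: K(IS)I
  step 2: IS
  step 3: S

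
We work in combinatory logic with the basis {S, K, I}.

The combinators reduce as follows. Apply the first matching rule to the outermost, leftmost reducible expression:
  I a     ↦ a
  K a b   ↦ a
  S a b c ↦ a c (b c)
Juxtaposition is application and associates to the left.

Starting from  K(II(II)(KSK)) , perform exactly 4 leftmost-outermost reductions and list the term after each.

  start: K(II(II)(KSK))
  →1  K(I(II)(KSK))
  →2  K(II(KSK))
  →3  K(I(KSK))
  →4  K(KSK)

Answer: after 4 steps: K(KSK)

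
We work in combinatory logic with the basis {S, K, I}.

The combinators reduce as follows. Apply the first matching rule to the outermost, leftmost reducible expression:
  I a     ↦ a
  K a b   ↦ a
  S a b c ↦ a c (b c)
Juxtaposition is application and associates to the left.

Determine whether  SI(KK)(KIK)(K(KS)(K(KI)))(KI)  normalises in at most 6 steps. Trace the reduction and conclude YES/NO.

  start: SI(KK)(KIK)(K(KS)(K(KI)))(KI)
  [1] I(KIK)(KK(KIK))(K(KS)(K(KI)))(KI)
  [2] KIK(KK(KIK))(K(KS)(K(KI)))(KI)
  [3] I(KK(KIK))(K(KS)(K(KI)))(KI)
  [4] KK(KIK)(K(KS)(K(KI)))(KI)
  [5] K(K(KS)(K(KI)))(KI)
  [6] K(KS)(K(KI))

Answer: NO — after 6 steps the term is K(KS)(K(KI)), not yet normal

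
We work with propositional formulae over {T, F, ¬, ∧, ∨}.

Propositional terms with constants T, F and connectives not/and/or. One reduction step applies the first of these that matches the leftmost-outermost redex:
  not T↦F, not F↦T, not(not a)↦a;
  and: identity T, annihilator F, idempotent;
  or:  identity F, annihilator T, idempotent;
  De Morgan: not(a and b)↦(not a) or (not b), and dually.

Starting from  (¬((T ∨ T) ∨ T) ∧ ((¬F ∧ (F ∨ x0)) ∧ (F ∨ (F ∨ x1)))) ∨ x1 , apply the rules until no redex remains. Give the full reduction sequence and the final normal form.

  start: (¬((T ∨ T) ∨ T) ∧ ((¬F ∧ (F ∨ x0)) ∧ (F ∨ (F ∨ x1)))) ∨ x1
  →1  ((¬(T ∨ T) ∧ ¬T) ∧ ((¬F ∧ (F ∨ x0)) ∧ (F ∨ (F ∨ x1)))) ∨ x1
  →2  (((¬T ∧ ¬T) ∧ ¬T) ∧ ((¬F ∧ (F ∨ x0)) ∧ (F ∨ (F ∨ x1)))) ∨ x1
  →3  ((¬T ∧ ¬T) ∧ ((¬F ∧ (F ∨ x0)) ∧ (F ∨ (F ∨ x1)))) ∨ x1
  →4  (¬T ∧ ((¬F ∧ (F ∨ x0)) ∧ (F ∨ (F ∨ x1)))) ∨ x1
  →5  (F ∧ ((¬F ∧ (F ∨ x0)) ∧ (F ∨ (F ∨ x1)))) ∨ x1
  →6  F ∨ x1
  →7  x1

Answer: normal form = x1  (in 7 steps)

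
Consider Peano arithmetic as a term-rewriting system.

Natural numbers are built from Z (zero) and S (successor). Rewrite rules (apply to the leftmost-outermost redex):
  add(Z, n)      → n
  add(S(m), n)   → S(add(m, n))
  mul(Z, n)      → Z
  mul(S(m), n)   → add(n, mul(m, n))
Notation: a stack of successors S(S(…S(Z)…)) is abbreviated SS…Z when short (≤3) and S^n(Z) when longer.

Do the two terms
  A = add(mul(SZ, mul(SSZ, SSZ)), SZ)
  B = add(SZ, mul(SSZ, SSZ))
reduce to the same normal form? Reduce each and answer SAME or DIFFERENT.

Answer: SAME — A ⇓ S^5(Z), B ⇓ S^5(Z)

Reduction:
Term A:
  start: add(mul(SZ, mul(SSZ, SSZ)), SZ)
  →1  add(add(mul(SSZ, SSZ), mul(Z, mul(SSZ, SSZ))), SZ)
  →2  add(add(add(SSZ, mul(SZ, SSZ)), mul(Z, mul(SSZ, SSZ))), SZ)
  →3  add(add(S(add(SZ, mul(SZ, SSZ))), mul(Z, mul(SSZ, SSZ))), SZ)
  →4  add(S(add(add(SZ, mul(SZ, SSZ)), mul(Z, mul(SSZ, SSZ)))), SZ)
  →5  S(add(add(add(SZ, mul(SZ, SSZ)), mul(Z, mul(SSZ, SSZ))), SZ))
  →6  S(add(add(S(add(Z, mul(SZ, SSZ))), mul(Z, mul(SSZ, SSZ))), SZ))
  →7  S(add(S(add(add(Z, mul(SZ, SSZ)), mul(Z, mul(SSZ, SSZ)))), SZ))
  →8  S(S(add(add(add(Z, mul(SZ, SSZ)), mul(Z, mul(SSZ, SSZ))), SZ)))
  →9  S(S(add(add(mul(SZ, SSZ), mul(Z, mul(SSZ, SSZ))), SZ)))
  →10  S(S(add(add(add(SSZ, mul(Z, SSZ)), mul(Z, mul(SSZ, SSZ))), SZ)))
  →11  S(S(add(add(S(add(SZ, mul(Z, SSZ))), mul(Z, mul(SSZ, SSZ))), SZ)))
  →12  S(S(add(S(add(add(SZ, mul(Z, SSZ)), mul(Z, mul(SSZ, SSZ)))), SZ)))
  →13  S(S(S(add(add(add(SZ, mul(Z, SSZ)), mul(Z, mul(SSZ, SSZ))), SZ))))
  →14  S(S(S(add(add(S(add(Z, mul(Z, SSZ))), mul(Z, mul(SSZ, SSZ))), SZ))))
  →15  S(S(S(add(S(add(add(Z, mul(Z, SSZ)), mul(Z, mul(SSZ, SSZ)))), SZ))))
  →16  S(S(S(S(add(add(add(Z, mul(Z, SSZ)), mul(Z, mul(SSZ, SSZ))), SZ)))))
  →17  S(S(S(S(add(add(mul(Z, SSZ), mul(Z, mul(SSZ, SSZ))), SZ)))))
  →18  S(S(S(S(add(add(Z, mul(Z, mul(SSZ, SSZ))), SZ)))))
  →19  S(S(S(S(add(mul(Z, mul(SSZ, SSZ)), SZ)))))
  →20  S(S(S(S(add(Z, SZ)))))
  →21  S^5(Z)

Term B:
  start: add(SZ, mul(SSZ, SSZ))
  →1  S(add(Z, mul(SSZ, SSZ)))
  →2  S(mul(SSZ, SSZ))
  →3  S(add(SSZ, mul(SZ, SSZ)))
  →4  S(S(add(SZ, mul(SZ, SSZ))))
  →5  S(S(S(add(Z, mul(SZ, SSZ)))))
  →6  S(S(S(mul(SZ, SSZ))))
  →7  S(S(S(add(SSZ, mul(Z, SSZ)))))
  →8  S(S(S(S(add(SZ, mul(Z, SSZ))))))
  →9  S(S(S(S(S(add(Z, mul(Z, SSZ)))))))
  →10  S(S(S(S(S(mul(Z, SSZ))))))
  →11  S^5(Z)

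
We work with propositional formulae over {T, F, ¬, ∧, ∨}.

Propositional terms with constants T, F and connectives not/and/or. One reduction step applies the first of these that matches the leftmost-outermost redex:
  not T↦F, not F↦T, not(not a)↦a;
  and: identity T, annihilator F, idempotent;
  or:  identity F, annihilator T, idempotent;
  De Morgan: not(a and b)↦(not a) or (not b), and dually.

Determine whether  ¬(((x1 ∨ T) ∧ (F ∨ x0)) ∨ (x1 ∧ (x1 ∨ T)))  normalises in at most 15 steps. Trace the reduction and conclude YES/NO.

Answer: YES — reaches normal form ¬x0 ∧ ¬x1 in 14 ≤ 15 steps

Working:
  start: ¬(((x1 ∨ T) ∧ (F ∨ x0)) ∨ (x1 ∧ (x1 ∨ T)))
  [1] ¬((x1 ∨ T) ∧ (F ∨ x0)) ∧ ¬(x1 ∧ (x1 ∨ T))
  [2] (¬(x1 ∨ T) ∨ ¬(F ∨ x0)) ∧ ¬(x1 ∧ (x1 ∨ T))
  [3] ((¬x1 ∧ ¬T) ∨ ¬(F ∨ x0)) ∧ ¬(x1 ∧ (x1 ∨ T))
  [4] ((¬x1 ∧ F) ∨ ¬(F ∨ x0)) ∧ ¬(x1 ∧ (x1 ∨ T))
  [5] (F ∨ ¬(F ∨ x0)) ∧ ¬(x1 ∧ (x1 ∨ T))
  [6] ¬(F ∨ x0) ∧ ¬(x1 ∧ (x1 ∨ T))
  [7] (¬F ∧ ¬x0) ∧ ¬(x1 ∧ (x1 ∨ T))
  [8] (T ∧ ¬x0) ∧ ¬(x1 ∧ (x1 ∨ T))
  [9] ¬x0 ∧ ¬(x1 ∧ (x1 ∨ T))
  [10] ¬x0 ∧ (¬x1 ∨ ¬(x1 ∨ T))
  [11] ¬x0 ∧ (¬x1 ∨ (¬x1 ∧ ¬T))
  [12] ¬x0 ∧ (¬x1 ∨ (¬x1 ∧ F))
  [13] ¬x0 ∧ (¬x1 ∨ F)
  [14] ¬x0 ∧ ¬x1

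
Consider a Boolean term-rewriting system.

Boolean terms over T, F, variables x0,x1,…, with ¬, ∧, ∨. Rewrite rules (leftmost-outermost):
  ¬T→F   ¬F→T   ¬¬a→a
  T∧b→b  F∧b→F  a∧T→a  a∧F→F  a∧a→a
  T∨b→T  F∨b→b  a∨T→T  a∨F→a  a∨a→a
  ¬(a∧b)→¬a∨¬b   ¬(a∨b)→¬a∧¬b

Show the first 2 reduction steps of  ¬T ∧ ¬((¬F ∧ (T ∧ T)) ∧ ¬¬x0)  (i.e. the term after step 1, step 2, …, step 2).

Answer: after 2 steps: F

Derivation:
  start: ¬T ∧ ¬((¬F ∧ (T ∧ T)) ∧ ¬¬x0)
  step 1: F ∧ ¬((¬F ∧ (T ∧ T)) ∧ ¬¬x0)
  step 2: F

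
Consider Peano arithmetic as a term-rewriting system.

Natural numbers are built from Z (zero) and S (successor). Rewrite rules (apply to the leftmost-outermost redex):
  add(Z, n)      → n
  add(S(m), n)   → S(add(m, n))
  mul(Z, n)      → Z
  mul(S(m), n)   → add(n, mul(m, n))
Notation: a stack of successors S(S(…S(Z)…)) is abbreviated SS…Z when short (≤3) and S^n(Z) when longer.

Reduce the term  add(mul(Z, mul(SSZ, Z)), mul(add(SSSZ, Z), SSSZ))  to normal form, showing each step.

Answer: normal form = S^9(Z)  (in 22 steps)

Derivation:
  start: add(mul(Z, mul(SSZ, Z)), mul(add(SSSZ, Z), SSSZ))
  step 1: add(Z, mul(add(SSSZ, Z), SSSZ))
  step 2: mul(add(SSSZ, Z), SSSZ)
  step 3: mul(S(add(SSZ, Z)), SSSZ)
  step 4: add(SSSZ, mul(add(SSZ, Z), SSSZ))
  step 5: S(add(SSZ, mul(add(SSZ, Z), SSSZ)))
  step 6: S(S(add(SZ, mul(add(SSZ, Z), SSSZ))))
  step 7: S(S(S(add(Z, mul(add(SSZ, Z), SSSZ)))))
  step 8: S(S(S(mul(add(SSZ, Z), SSSZ))))
  step 9: S(S(S(mul(S(add(SZ, Z)), SSSZ))))
  step 10: S(S(S(add(SSSZ, mul(add(SZ, Z), SSSZ)))))
  step 11: S(S(S(S(add(SSZ, mul(add(SZ, Z), SSSZ))))))
  step 12: S(S(S(S(S(add(SZ, mul(add(SZ, Z), SSSZ)))))))
  step 13: S(S(S(S(S(S(add(Z, mul(add(SZ, Z), SSSZ))))))))
  step 14: S(S(S(S(S(S(mul(add(SZ, Z), SSSZ)))))))
  step 15: S(S(S(S(S(S(mul(S(add(Z, Z)), SSSZ)))))))
  step 16: S(S(S(S(S(S(add(SSSZ, mul(add(Z, Z), SSSZ))))))))
  step 17: S(S(S(S(S(S(S(add(SSZ, mul(add(Z, Z), SSSZ)))))))))
  step 18: S(S(S(S(S(S(S(S(add(SZ, mul(add(Z, Z), SSSZ))))))))))
  step 19: S(S(S(S(S(S(S(S(S(add(Z, mul(add(Z, Z), SSSZ)))))))))))
  step 20: S(S(S(S(S(S(S(S(S(mul(add(Z, Z), SSSZ))))))))))
  step 21: S(S(S(S(S(S(S(S(S(mul(Z, SSSZ))))))))))
  step 22: S^9(Z)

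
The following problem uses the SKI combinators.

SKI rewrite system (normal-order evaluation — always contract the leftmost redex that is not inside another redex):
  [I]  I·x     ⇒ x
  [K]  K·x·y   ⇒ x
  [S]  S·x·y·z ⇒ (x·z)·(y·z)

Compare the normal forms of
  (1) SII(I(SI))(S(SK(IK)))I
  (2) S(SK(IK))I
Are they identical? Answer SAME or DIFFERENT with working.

Term A:
  start: SII(I(SI))(S(SK(IK)))I
  →1  I(I(SI))(I(I(SI)))(S(SK(IK)))I
  →2  I(SI)(I(I(SI)))(S(SK(IK)))I
  →3  SI(I(I(SI)))(S(SK(IK)))I
  →4  I(S(SK(IK)))(I(I(SI))(S(SK(IK))))I
  →5  S(SK(IK))(I(I(SI))(S(SK(IK))))I
  →6  SK(IK)I(I(I(SI))(S(SK(IK)))I)
  →7  KI(IKI)(I(I(SI))(S(SK(IK)))I)
  →8  I(I(I(SI))(S(SK(IK)))I)
  →9  I(I(SI))(S(SK(IK)))I
  →10  I(SI)(S(SK(IK)))I
  →11  SI(S(SK(IK)))I
  →12  II(S(SK(IK))I)
  →13  I(S(SK(IK))I)
  →14  S(SK(IK))I
  →15  S(SKK)I

Term B:
  start: S(SK(IK))I
  →1  S(SKK)I

Answer: SAME — A ⇓ S(SKK)I, B ⇓ S(SKK)I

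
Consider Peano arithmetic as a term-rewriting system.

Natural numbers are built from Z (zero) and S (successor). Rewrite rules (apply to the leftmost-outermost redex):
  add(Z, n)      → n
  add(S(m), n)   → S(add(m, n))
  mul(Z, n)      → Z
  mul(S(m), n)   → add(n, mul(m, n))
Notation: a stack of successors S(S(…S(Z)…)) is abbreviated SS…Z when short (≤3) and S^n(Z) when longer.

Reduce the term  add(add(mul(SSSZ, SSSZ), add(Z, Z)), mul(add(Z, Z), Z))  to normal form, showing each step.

Answer: normal form = S^9(Z)  (in 39 steps)

Working:
  start: add(add(mul(SSSZ, SSSZ), add(Z, Z)), mul(add(Z, Z), Z))
  [1] add(add(add(SSSZ, mul(SSZ, SSSZ)), add(Z, Z)), mul(add(Z, Z), Z))
  [2] add(add(S(add(SSZ, mul(SSZ, SSSZ))), add(Z, Z)), mul(add(Z, Z), Z))
  [3] add(S(add(add(SSZ, mul(SSZ, SSSZ)), add(Z, Z))), mul(add(Z, Z), Z))
  [4] S(add(add(add(SSZ, mul(SSZ, SSSZ)), add(Z, Z)), mul(add(Z, Z), Z)))
  [5] S(add(add(S(add(SZ, mul(SSZ, SSSZ))), add(Z, Z)), mul(add(Z, Z), Z)))
  [6] S(add(S(add(add(SZ, mul(SSZ, SSSZ)), add(Z, Z))), mul(add(Z, Z), Z)))
  [7] S(S(add(add(add(SZ, mul(SSZ, SSSZ)), add(Z, Z)), mul(add(Z, Z), Z))))
  [8] S(S(add(add(S(add(Z, mul(SSZ, SSSZ))), add(Z, Z)), mul(add(Z, Z), Z))))
  [9] S(S(add(S(add(add(Z, mul(SSZ, SSSZ)), add(Z, Z))), mul(add(Z, Z), Z))))
  [10] S(S(S(add(add(add(Z, mul(SSZ, SSSZ)), add(Z, Z)), mul(add(Z, Z), Z)))))
  [11] S(S(S(add(add(mul(SSZ, SSSZ), add(Z, Z)), mul(add(Z, Z), Z)))))
  [12] S(S(S(add(add(add(SSSZ, mul(SZ, SSSZ)), add(Z, Z)), mul(add(Z, Z), Z)))))
  [13] S(S(S(add(add(S(add(SSZ, mul(SZ, SSSZ))), add(Z, Z)), mul(add(Z, Z), Z)))))
  [14] S(S(S(add(S(add(add(SSZ, mul(SZ, SSSZ)), add(Z, Z))), mul(add(Z, Z), Z)))))
  [15] S(S(S(S(add(add(add(SSZ, mul(SZ, SSSZ)), add(Z, Z)), mul(add(Z, Z), Z))))))
  [16] S(S(S(S(add(add(S(add(SZ, mul(SZ, SSSZ))), add(Z, Z)), mul(add(Z, Z), Z))))))
  [17] S(S(S(S(add(S(add(add(SZ, mul(SZ, SSSZ)), add(Z, Z))), mul(add(Z, Z), Z))))))
  [18] S(S(S(S(S(add(add(add(SZ, mul(SZ, SSSZ)), add(Z, Z)), mul(add(Z, Z), Z)))))))
  [19] S(S(S(S(S(add(add(S(add(Z, mul(SZ, SSSZ))), add(Z, Z)), mul(add(Z, Z), Z)))))))
  [20] S(S(S(S(S(add(S(add(add(Z, mul(SZ, SSSZ)), add(Z, Z))), mul(add(Z, Z), Z)))))))
  [21] S(S(S(S(S(S(add(add(add(Z, mul(SZ, SSSZ)), add(Z, Z)), mul(add(Z, Z), Z))))))))
  [22] S(S(S(S(S(S(add(add(mul(SZ, SSSZ), add(Z, Z)), mul(add(Z, Z), Z))))))))
  [23] S(S(S(S(S(S(add(add(add(SSSZ, mul(Z, SSSZ)), add(Z, Z)), mul(add(Z, Z), Z))))))))
  [24] S(S(S(S(S(S(add(add(S(add(SSZ, mul(Z, SSSZ))), add(Z, Z)), mul(add(Z, Z), Z))))))))
  [25] S(S(S(S(S(S(add(S(add(add(SSZ, mul(Z, SSSZ)), add(Z, Z))), mul(add(Z, Z), Z))))))))
  [26] S(S(S(S(S(S(S(add(add(add(SSZ, mul(Z, SSSZ)), add(Z, Z)), mul(add(Z, Z), Z)))))))))
  [27] S(S(S(S(S(S(S(add(add(S(add(SZ, mul(Z, SSSZ))), add(Z, Z)), mul(add(Z, Z), Z)))))))))
  [28] S(S(S(S(S(S(S(add(S(add(add(SZ, mul(Z, SSSZ)), add(Z, Z))), mul(add(Z, Z), Z)))))))))
  [29] S(S(S(S(S(S(S(S(add(add(add(SZ, mul(Z, SSSZ)), add(Z, Z)), mul(add(Z, Z), Z))))))))))
  [30] S(S(S(S(S(S(S(S(add(add(S(add(Z, mul(Z, SSSZ))), add(Z, Z)), mul(add(Z, Z), Z))))))))))
  [31] S(S(S(S(S(S(S(S(add(S(add(add(Z, mul(Z, SSSZ)), add(Z, Z))), mul(add(Z, Z), Z))))))))))
  [32] S(S(S(S(S(S(S(S(S(add(add(add(Z, mul(Z, SSSZ)), add(Z, Z)), mul(add(Z, Z), Z)))))))))))
  [33] S(S(S(S(S(S(S(S(S(add(add(mul(Z, SSSZ), add(Z, Z)), mul(add(Z, Z), Z)))))))))))
  [34] S(S(S(S(S(S(S(S(S(add(add(Z, add(Z, Z)), mul(add(Z, Z), Z)))))))))))
  [35] S(S(S(S(S(S(S(S(S(add(add(Z, Z), mul(add(Z, Z), Z)))))))))))
  [36] S(S(S(S(S(S(S(S(S(add(Z, mul(add(Z, Z), Z)))))))))))
  [37] S(S(S(S(S(S(S(S(S(mul(add(Z, Z), Z))))))))))
  [38] S(S(S(S(S(S(S(S(S(mul(Z, Z))))))))))
  [39] S^9(Z)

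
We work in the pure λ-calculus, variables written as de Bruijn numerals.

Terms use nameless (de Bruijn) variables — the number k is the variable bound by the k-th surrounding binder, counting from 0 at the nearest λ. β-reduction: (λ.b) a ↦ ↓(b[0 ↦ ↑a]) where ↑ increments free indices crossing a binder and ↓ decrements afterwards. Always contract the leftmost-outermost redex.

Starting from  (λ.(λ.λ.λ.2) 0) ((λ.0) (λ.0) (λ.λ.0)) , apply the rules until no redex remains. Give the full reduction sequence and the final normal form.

  start: (λ.(λ.λ.λ.2) 0) ((λ.0) (λ.0) (λ.λ.0))
  →1  (λ.λ.λ.2) ((λ.0) (λ.0) (λ.λ.0))
  →2  λ.λ.(λ.0) (λ.0) (λ.λ.0)
  →3  λ.λ.(λ.0) (λ.λ.0)
  →4  λ.λ.λ.λ.0

Answer: normal form = λ.λ.λ.λ.0  (in 4 steps)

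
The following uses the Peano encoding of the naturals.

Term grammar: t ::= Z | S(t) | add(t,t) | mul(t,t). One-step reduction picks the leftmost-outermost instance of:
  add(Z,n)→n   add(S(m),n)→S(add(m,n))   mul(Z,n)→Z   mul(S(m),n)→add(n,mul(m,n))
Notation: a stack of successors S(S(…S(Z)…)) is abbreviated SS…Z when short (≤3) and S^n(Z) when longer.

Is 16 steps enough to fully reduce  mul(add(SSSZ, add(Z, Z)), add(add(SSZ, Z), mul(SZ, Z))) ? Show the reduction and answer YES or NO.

  start: mul(add(SSSZ, add(Z, Z)), add(add(SSZ, Z), mul(SZ, Z)))
  step 1: mul(S(add(SSZ, add(Z, Z))), add(add(SSZ, Z), mul(SZ, Z)))
  step 2: add(add(add(SSZ, Z), mul(SZ, Z)), mul(add(SSZ, add(Z, Z)), add(add(SSZ, Z), mul(SZ, Z))))
  step 3: add(add(S(add(SZ, Z)), mul(SZ, Z)), mul(add(SSZ, add(Z, Z)), add(add(SSZ, Z), mul(SZ, Z))))
  step 4: add(S(add(add(SZ, Z), mul(SZ, Z))), mul(add(SSZ, add(Z, Z)), add(add(SSZ, Z), mul(SZ, Z))))
  step 5: S(add(add(add(SZ, Z), mul(SZ, Z)), mul(add(SSZ, add(Z, Z)), add(add(SSZ, Z), mul(SZ, Z)))))
  step 6: S(add(add(S(add(Z, Z)), mul(SZ, Z)), mul(add(SSZ, add(Z, Z)), add(add(SSZ, Z), mul(SZ, Z)))))
  step 7: S(add(S(add(add(Z, Z), mul(SZ, Z))), mul(add(SSZ, add(Z, Z)), add(add(SSZ, Z), mul(SZ, Z)))))
  step 8: S(S(add(add(add(Z, Z), mul(SZ, Z)), mul(add(SSZ, add(Z, Z)), add(add(SSZ, Z), mul(SZ, Z))))))
  step 9: S(S(add(add(Z, mul(SZ, Z)), mul(add(SSZ, add(Z, Z)), add(add(SSZ, Z), mul(SZ, Z))))))
  step 10: S(S(add(mul(SZ, Z), mul(add(SSZ, add(Z, Z)), add(add(SSZ, Z), mul(SZ, Z))))))
  step 11: S(S(add(add(Z, mul(Z, Z)), mul(add(SSZ, add(Z, Z)), add(add(SSZ, Z), mul(SZ, Z))))))
  step 12: S(S(add(mul(Z, Z), mul(add(SSZ, add(Z, Z)), add(add(SSZ, Z), mul(SZ, Z))))))
  step 13: S(S(add(Z, mul(add(SSZ, add(Z, Z)), add(add(SSZ, Z), mul(SZ, Z))))))
  step 14: S(S(mul(add(SSZ, add(Z, Z)), add(add(SSZ, Z), mul(SZ, Z)))))
  step 15: S(S(mul(S(add(SZ, add(Z, Z))), add(add(SSZ, Z), mul(SZ, Z)))))
  step 16: S(S(add(add(add(SSZ, Z), mul(SZ, Z)), mul(add(SZ, add(Z, Z)), add(add(SSZ, Z), mul(SZ, Z))))))

Answer: NO — after 16 steps the term is S(S(add(add(add(SSZ, Z), mul(SZ, Z)), mul(add(SZ, add(Z, Z)), add(add(SSZ, Z), mul(SZ, Z)))))), not yet normal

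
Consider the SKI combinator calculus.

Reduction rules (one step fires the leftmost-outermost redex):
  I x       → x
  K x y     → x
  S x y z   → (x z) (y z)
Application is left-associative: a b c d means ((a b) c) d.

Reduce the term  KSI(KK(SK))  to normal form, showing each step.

  start: KSI(KK(SK))
  →1  S(KK(SK))
  →2  SK

Answer: normal form = SK  (in 2 steps)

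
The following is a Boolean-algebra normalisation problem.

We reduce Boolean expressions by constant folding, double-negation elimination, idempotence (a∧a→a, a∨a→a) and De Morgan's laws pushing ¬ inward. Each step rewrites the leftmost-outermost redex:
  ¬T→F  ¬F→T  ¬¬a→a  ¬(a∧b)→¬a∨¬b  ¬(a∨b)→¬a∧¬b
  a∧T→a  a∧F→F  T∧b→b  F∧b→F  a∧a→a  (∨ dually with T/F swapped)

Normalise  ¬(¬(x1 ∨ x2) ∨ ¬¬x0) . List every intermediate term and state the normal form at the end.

  start: ¬(¬(x1 ∨ x2) ∨ ¬¬x0)
  step 1: ¬¬(x1 ∨ x2) ∧ ¬¬¬x0
  step 2: (x1 ∨ x2) ∧ ¬¬¬x0
  step 3: (x1 ∨ x2) ∧ ¬x0

Answer: normal form = (x1 ∨ x2) ∧ ¬x0  (in 3 steps)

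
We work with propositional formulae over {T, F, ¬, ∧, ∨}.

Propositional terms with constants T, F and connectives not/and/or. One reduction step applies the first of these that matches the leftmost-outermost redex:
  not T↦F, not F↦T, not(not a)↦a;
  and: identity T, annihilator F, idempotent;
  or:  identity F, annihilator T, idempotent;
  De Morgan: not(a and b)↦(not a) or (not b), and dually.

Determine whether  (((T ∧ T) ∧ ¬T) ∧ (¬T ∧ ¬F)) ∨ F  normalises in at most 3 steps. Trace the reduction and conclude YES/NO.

Answer: NO — after 3 steps the term is ¬T ∧ (¬T ∧ ¬F), not yet normal

Derivation:
  start: (((T ∧ T) ∧ ¬T) ∧ (¬T ∧ ¬F)) ∨ F
  step 1: ((T ∧ T) ∧ ¬T) ∧ (¬T ∧ ¬F)
  step 2: (T ∧ ¬T) ∧ (¬T ∧ ¬F)
  step 3: ¬T ∧ (¬T ∧ ¬F)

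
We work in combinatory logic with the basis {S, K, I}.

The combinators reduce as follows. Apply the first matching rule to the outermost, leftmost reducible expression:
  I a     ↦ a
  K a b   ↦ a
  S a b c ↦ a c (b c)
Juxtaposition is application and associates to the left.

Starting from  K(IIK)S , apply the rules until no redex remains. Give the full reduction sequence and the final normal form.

  start: K(IIK)S
  step 1: IIK
  step 2: IK
  step 3: K

Answer: normal form = K  (in 3 steps)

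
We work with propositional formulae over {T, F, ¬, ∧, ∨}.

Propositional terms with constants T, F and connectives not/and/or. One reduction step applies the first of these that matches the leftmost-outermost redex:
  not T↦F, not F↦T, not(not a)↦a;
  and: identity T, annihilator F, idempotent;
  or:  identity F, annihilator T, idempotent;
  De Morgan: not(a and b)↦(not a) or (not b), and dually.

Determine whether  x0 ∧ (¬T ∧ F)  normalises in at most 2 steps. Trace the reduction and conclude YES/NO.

  start: x0 ∧ (¬T ∧ F)
  [1] x0 ∧ F
  [2] F

Answer: YES — reaches normal form F in 2 ≤ 2 steps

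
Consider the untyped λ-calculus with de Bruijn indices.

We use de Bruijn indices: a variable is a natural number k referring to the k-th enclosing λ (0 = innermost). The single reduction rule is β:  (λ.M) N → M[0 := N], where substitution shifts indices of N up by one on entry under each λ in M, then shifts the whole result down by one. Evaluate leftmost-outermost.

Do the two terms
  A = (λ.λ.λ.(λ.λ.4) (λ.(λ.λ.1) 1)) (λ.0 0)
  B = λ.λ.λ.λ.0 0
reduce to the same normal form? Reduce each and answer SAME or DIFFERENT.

Answer: SAME — A ⇓ λ.λ.λ.λ.0 0, B ⇓ λ.λ.λ.λ.0 0

Reduction:
Term A:
  start: (λ.λ.λ.(λ.λ.4) (λ.(λ.λ.1) 1)) (λ.0 0)
  →1  λ.λ.(λ.λ.λ.0 0) (λ.(λ.λ.1) 1)
  →2  λ.λ.λ.λ.0 0

Term B:
  start: λ.λ.λ.λ.0 0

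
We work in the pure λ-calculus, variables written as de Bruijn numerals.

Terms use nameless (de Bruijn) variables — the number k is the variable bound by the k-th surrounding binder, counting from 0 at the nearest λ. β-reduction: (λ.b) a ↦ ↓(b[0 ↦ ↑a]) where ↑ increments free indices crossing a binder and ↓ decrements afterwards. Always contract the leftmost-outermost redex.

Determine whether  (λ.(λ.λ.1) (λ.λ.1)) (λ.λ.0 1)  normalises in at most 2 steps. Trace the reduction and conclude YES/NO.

Answer: YES — reaches normal form λ.λ.λ.1 in 2 ≤ 2 steps

Reduction:
  start: (λ.(λ.λ.1) (λ.λ.1)) (λ.λ.0 1)
  [1] (λ.λ.1) (λ.λ.1)
  [2] λ.λ.λ.1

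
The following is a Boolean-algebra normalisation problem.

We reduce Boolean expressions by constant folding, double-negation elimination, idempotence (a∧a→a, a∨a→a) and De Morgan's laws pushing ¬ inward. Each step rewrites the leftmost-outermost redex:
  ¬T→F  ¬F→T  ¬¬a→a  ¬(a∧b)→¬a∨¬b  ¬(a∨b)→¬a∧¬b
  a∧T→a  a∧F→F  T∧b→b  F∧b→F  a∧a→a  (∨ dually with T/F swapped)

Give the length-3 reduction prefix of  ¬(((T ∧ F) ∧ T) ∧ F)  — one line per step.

  start: ¬(((T ∧ F) ∧ T) ∧ F)
  step 1: ¬((T ∧ F) ∧ T) ∨ ¬F
  step 2: (¬(T ∧ F) ∨ ¬T) ∨ ¬F
  step 3: ((¬T ∨ ¬F) ∨ ¬T) ∨ ¬F

Answer: after 3 steps: ((¬T ∨ ¬F) ∨ ¬T) ∨ ¬F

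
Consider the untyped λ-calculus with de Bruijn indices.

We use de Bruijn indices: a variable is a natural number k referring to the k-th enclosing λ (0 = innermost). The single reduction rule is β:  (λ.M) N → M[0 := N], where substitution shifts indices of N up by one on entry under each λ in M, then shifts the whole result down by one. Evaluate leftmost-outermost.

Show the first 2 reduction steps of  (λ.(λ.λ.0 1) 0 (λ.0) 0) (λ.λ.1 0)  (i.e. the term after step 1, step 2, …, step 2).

Answer: after 2 steps: (λ.0 (λ.λ.1 0)) (λ.0) (λ.λ.1 0)

Working:
  start: (λ.(λ.λ.0 1) 0 (λ.0) 0) (λ.λ.1 0)
  →1  (λ.λ.0 1) (λ.λ.1 0) (λ.0) (λ.λ.1 0)
  →2  (λ.0 (λ.λ.1 0)) (λ.0) (λ.λ.1 0)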